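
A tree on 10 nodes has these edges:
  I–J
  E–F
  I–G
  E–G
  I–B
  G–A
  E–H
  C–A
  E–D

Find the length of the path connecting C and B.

4

C – A – G – I – B: 4 edges.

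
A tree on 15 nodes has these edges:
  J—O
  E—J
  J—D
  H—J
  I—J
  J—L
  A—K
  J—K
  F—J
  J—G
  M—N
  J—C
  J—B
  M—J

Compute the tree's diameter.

4

BFS from N reaches A last, at distance 4; BFS from A confirms no node is farther.
Path: N-M-J-K-A.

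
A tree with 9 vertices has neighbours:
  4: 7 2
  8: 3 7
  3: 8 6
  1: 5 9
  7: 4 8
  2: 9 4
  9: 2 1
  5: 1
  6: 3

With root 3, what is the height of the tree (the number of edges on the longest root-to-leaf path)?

The longest root-to-leaf path is 3 – 8 – 7 – 4 – 2 – 9 – 1 – 5 (7 edges).

7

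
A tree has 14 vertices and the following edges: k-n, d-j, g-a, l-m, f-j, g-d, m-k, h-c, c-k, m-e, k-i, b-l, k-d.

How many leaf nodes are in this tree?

Exactly 7 nodes have a single neighbour: a, b, e, f, h, i, n.

7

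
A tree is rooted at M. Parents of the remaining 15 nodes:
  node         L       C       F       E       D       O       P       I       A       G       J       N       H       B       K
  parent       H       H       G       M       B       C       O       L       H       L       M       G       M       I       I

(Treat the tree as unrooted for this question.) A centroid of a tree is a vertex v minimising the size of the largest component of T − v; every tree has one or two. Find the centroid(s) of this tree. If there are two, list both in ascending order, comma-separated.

H, L

Delete H: the remaining components have sizes 8, 3, 3, 1. Max 8 ≤ 8, so H is a centroid.
Its neighbour L also leaves a largest component of size 8, so both are centroids.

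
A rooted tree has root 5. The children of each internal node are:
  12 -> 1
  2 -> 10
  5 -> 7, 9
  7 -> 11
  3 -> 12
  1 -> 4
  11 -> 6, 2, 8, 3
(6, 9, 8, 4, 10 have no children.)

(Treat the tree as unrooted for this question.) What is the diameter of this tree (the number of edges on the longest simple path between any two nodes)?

7

A longest path is 4 – 1 – 12 – 3 – 11 – 7 – 5 – 9, with 7 edges.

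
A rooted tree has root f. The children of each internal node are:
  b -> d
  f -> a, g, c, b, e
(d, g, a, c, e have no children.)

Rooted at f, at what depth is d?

2

Climbing from d to the root: d–b–f. That's 2 steps.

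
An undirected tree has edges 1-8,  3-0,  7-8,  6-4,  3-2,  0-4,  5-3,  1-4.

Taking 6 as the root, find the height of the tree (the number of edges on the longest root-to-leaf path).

The longest root-to-leaf path is 6–4–0–3–2 (4 edges).

4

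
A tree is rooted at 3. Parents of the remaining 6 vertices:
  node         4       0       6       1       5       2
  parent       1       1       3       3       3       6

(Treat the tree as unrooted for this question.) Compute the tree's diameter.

Starting from 2, a farthest node is 0 at distance 4.
One longest path: 2-6-3-1-0.
So the diameter is 4.

4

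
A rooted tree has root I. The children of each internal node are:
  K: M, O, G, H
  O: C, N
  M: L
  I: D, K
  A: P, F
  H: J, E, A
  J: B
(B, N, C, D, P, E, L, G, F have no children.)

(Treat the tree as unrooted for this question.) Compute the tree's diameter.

BFS from P reaches D last, at distance 5; BFS from D confirms no node is farther.
Path: P-A-H-K-I-D.

5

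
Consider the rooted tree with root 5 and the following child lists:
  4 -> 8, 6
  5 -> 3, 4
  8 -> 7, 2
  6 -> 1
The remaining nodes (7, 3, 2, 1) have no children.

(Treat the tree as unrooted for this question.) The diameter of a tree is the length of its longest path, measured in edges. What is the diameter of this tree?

4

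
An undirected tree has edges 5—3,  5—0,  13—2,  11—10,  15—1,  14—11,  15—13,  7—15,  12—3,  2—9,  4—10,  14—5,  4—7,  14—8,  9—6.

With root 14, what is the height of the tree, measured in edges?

The longest root-to-leaf path is 14 → 11 → 10 → 4 → 7 → 15 → 13 → 2 → 9 → 6 (9 edges).

9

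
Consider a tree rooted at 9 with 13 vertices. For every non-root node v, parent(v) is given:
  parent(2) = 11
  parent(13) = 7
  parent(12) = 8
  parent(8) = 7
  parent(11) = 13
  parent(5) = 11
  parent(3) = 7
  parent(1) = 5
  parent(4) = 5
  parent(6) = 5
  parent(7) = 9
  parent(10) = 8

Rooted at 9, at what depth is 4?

5

9–7–13–11–5–4 — 5 edges.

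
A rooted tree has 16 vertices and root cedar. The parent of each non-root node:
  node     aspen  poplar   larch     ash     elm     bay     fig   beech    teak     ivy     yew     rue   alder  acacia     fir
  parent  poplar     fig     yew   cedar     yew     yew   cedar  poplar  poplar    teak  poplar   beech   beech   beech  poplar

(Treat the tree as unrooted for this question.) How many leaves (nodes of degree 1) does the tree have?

Degree-1 nodes: acacia, alder, ash, aspen, bay, elm, fir, ivy, larch, rue — 10 of them.

10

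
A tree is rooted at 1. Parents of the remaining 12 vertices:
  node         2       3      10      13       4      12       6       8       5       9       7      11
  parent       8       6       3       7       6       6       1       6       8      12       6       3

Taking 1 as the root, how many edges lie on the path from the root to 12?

2

Climbing from 12 to the root: 12–6–1. That's 2 steps.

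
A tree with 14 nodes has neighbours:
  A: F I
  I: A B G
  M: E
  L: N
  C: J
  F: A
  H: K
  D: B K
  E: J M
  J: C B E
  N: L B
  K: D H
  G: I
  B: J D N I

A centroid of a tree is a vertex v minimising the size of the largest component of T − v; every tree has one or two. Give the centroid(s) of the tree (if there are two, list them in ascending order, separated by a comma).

B

If B is removed the pieces have sizes 4, 4, 3, 2, all ≤ ⌊14/2⌋ = 7.
Every other node leaves some component of size > 7, so the centroid is unique.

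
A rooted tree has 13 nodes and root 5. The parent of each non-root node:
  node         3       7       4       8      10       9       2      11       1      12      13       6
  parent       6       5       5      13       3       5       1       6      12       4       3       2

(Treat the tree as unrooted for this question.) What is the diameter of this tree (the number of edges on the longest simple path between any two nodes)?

9

BFS from 8 reaches 9 last, at distance 9; BFS from 9 confirms no node is farther.
Path: 8–13–3–6–2–1–12–4–5–9.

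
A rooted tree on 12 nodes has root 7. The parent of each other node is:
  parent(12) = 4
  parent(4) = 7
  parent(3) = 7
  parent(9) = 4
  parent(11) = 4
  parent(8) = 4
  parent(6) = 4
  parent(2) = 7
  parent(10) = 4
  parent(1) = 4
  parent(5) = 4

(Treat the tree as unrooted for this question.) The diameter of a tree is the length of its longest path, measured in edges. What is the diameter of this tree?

3

A longest path is 3-7-4-1, with 3 edges.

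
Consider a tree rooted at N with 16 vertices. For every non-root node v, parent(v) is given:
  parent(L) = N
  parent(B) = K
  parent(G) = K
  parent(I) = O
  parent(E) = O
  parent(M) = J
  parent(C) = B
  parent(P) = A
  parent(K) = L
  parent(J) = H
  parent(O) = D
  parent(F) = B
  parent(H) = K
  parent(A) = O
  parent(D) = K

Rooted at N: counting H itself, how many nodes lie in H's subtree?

3

Descendants of H (including itself): H, J, M. That's 3.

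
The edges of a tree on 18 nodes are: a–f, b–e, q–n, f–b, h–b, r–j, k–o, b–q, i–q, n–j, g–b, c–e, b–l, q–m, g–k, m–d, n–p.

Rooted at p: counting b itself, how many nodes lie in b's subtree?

Descendants of b (including itself): b, g, f, h, e, l, k, a, c, o. That's 10.

10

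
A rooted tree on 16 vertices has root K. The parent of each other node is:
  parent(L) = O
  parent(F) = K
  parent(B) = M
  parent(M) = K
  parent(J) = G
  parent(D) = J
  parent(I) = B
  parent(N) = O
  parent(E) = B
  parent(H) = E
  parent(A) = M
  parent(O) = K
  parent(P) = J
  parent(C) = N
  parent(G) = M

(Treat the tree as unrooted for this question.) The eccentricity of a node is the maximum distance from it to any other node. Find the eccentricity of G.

5

Distances from G peak at 5, attained at C.
G – M – K – O – N – C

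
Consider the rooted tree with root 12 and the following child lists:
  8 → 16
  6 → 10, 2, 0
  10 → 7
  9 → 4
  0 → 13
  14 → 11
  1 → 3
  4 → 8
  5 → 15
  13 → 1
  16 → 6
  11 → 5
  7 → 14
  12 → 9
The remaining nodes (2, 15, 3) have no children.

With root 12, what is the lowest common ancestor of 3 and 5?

3's ancestor chain is 3, 1, 13, 0, 6, 16, 8, 4, 9, 12 and 5's is 5, 11, 14, 7, 10, 6, 16, 8, 4, 9, 12; they first meet at 6.

6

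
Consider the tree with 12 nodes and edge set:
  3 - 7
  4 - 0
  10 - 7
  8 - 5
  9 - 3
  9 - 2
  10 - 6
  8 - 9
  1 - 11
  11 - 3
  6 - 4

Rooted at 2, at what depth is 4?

6

2 → 9 → 3 → 7 → 10 → 6 → 4 — 6 edges.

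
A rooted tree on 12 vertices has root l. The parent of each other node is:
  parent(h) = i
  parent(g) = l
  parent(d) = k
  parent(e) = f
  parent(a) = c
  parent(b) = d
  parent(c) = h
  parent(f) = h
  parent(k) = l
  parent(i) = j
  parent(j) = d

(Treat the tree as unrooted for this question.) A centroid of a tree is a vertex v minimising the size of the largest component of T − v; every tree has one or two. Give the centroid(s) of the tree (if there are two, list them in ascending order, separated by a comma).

i, j

Removing i splits the tree into components of sizes 6, 5; the largest is 6 ≤ ⌊12/2⌋ = 6.
Its neighbour j also leaves a largest component of size 6, so both are centroids.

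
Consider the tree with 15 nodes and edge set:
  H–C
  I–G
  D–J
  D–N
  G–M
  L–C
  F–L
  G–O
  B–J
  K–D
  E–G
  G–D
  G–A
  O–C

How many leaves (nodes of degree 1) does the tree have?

9

The leaves are A, B, E, F, H, I, K, M, N.
That is 9 leaves.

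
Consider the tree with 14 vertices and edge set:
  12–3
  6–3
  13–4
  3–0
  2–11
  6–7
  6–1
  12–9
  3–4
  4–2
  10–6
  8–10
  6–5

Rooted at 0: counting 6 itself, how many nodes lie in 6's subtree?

6

6's subtree: {6, 1, 10, 7, 5, 8}, size 6.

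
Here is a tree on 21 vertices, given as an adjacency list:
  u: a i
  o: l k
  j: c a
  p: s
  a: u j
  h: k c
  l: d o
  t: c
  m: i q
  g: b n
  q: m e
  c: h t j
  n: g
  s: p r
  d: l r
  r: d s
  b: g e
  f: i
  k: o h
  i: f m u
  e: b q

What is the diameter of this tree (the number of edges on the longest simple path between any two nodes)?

A longest path is n–g–b–e–q–m–i–u–a–j–c–h–k–o–l–d–r–s–p, with 18 edges.

18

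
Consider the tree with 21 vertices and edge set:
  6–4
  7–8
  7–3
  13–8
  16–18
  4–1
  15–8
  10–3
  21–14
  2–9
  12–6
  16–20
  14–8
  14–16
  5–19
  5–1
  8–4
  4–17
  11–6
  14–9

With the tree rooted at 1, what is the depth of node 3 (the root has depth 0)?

1 → 4 → 8 → 7 → 3 — 4 edges.

4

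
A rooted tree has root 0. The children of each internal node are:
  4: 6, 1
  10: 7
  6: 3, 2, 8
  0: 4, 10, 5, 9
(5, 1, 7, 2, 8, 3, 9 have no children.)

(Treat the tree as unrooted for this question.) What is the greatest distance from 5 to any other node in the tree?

4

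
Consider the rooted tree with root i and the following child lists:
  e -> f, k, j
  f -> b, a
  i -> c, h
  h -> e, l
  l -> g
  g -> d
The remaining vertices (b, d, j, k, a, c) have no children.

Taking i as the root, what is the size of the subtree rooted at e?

e's subtree: {e, f, j, k, a, b}, size 6.

6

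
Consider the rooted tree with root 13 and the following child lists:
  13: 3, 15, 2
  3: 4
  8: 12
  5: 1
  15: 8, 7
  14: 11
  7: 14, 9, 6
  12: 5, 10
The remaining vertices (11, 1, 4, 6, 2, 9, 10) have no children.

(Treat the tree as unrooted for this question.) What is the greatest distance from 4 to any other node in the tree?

7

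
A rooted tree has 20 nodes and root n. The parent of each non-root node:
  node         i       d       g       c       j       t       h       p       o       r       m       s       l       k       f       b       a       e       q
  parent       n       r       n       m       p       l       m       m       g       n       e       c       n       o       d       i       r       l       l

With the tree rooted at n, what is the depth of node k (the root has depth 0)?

3

Path from n to k: n → g → o → k, which has 3 edges.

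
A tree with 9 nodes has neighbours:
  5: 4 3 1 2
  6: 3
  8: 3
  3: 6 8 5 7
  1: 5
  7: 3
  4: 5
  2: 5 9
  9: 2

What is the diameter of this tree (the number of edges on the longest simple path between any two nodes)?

4

A longest path is 9-2-5-3-7, with 4 edges.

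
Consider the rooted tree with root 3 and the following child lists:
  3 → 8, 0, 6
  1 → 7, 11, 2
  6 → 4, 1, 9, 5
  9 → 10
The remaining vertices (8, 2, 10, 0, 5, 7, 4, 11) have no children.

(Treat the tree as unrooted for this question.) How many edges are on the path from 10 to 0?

Walking from 10: 10 - 9 - 6 - 3 - 0. Length 4.

4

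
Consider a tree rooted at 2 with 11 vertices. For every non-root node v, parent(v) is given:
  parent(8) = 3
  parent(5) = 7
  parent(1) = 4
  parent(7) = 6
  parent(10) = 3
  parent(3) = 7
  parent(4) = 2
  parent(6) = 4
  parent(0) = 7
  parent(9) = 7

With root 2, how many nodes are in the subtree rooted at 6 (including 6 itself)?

8

6's subtree: {6, 7, 5, 3, 9, 0, 10, 8}, size 8.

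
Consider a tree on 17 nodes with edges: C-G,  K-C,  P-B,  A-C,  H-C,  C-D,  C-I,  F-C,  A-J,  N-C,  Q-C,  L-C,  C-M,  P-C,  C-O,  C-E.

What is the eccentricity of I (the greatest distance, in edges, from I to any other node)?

3

A farthest node from I is B (J also at distance 3).
The path I – C – P – B has 3 edges.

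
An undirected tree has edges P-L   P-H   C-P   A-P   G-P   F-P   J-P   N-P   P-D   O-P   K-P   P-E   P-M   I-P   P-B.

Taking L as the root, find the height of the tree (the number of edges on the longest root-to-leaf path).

2

H sits deepest: L-P-H — 2 edges from the root.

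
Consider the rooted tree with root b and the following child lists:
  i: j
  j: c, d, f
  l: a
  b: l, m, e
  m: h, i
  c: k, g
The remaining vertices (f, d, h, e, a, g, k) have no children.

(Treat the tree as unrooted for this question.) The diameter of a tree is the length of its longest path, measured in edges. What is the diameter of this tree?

7

A longest path is a–l–b–m–i–j–c–k, with 7 edges.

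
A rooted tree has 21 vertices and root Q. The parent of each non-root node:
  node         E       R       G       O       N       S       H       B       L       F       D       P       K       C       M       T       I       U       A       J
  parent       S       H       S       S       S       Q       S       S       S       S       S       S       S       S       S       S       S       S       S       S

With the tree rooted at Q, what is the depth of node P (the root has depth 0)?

Path from Q to P: Q – S – P, which has 2 edges.

2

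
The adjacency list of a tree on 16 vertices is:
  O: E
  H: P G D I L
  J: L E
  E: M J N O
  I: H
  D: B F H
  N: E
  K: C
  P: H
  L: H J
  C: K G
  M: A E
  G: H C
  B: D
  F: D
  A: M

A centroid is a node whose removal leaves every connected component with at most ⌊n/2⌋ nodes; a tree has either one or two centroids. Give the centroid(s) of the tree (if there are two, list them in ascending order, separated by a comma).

H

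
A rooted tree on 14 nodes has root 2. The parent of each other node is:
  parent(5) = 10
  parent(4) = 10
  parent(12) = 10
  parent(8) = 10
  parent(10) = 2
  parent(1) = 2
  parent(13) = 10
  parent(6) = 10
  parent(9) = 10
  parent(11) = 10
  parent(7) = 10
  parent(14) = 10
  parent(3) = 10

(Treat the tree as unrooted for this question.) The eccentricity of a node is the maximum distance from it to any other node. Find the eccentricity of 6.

3

A farthest node from 6 is 1.
The path 6–10–2–1 has 3 edges.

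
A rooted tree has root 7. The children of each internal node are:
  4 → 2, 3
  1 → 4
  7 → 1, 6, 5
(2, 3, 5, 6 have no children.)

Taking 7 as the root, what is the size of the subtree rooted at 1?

4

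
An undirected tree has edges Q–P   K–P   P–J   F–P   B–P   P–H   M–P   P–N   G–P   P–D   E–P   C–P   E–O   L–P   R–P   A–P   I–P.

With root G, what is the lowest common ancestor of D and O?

P

D's ancestor chain is D, P, G and O's is O, E, P, G; they first meet at P.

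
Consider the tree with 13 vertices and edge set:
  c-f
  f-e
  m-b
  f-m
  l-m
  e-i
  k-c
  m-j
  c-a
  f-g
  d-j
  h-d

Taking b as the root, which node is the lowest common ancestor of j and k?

Path j→root: j m b; path k→root: k c f m b.
First common node: m.

m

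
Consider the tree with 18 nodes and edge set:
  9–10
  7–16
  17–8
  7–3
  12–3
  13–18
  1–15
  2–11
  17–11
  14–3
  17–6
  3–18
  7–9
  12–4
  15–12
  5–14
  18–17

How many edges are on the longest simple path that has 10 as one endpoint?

A farthest node from 10 is 2.
The path 10 – 9 – 7 – 3 – 18 – 17 – 11 – 2 has 7 edges.

7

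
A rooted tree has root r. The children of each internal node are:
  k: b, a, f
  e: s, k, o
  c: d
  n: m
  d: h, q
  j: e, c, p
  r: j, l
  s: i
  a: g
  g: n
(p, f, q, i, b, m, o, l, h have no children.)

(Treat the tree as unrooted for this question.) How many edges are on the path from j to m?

6

j - e - k - a - g - n - m: 6 edges.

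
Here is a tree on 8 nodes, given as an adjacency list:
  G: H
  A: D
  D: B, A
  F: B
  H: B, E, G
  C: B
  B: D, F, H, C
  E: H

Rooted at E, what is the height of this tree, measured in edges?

A deepest node is A, reached by E–H–B–D–A.
That path has 4 edges, so the height is 4.

4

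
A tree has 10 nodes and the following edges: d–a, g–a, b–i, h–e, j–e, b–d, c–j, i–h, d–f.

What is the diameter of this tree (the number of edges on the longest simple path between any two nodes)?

A longest path is c – j – e – h – i – b – d – a – g, with 8 edges.

8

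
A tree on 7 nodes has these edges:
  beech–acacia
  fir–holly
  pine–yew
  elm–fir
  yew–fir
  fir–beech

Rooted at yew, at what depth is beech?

2

Climbing from beech to the root: beech – fir – yew. That's 2 steps.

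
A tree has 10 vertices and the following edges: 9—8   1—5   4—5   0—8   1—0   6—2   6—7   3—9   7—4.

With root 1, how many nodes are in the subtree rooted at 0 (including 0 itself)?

Descendants of 0 (including itself): 0, 8, 9, 3. That's 4.

4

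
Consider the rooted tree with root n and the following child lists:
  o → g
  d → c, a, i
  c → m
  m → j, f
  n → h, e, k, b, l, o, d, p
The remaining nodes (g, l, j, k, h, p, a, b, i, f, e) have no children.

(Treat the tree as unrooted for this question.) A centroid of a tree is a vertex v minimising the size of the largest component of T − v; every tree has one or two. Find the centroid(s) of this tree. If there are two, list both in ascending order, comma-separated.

If n is removed the pieces have sizes 7, 2, 1, 1, 1, 1, 1, 1, all ≤ ⌊16/2⌋ = 8.
Every other node leaves some component of size > 8, so the centroid is unique.

n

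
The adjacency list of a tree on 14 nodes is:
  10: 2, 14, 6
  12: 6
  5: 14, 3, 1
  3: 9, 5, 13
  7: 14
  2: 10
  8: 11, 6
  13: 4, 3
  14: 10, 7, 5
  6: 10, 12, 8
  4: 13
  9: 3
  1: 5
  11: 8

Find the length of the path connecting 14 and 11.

4

Walking from 14: 14 – 10 – 6 – 8 – 11. Length 4.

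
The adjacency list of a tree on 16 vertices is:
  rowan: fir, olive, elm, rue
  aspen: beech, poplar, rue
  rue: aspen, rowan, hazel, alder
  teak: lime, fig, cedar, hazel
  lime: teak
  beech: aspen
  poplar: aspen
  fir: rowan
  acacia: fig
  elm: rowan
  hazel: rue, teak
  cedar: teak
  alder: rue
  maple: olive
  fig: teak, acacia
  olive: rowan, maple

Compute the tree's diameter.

BFS from acacia reaches maple last, at distance 7; BFS from maple confirms no node is farther.
Path: acacia – fig – teak – hazel – rue – rowan – olive – maple.

7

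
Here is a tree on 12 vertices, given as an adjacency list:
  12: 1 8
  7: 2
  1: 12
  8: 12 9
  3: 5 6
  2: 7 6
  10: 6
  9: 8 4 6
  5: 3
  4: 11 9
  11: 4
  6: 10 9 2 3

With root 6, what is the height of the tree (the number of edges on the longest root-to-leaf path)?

4

The longest root-to-leaf path is 6 – 9 – 8 – 12 – 1 (4 edges).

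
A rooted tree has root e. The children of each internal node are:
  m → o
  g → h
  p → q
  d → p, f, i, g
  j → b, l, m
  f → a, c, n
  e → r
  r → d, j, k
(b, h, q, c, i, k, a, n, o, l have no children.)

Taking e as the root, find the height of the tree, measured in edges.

4

c sits deepest: e → r → d → f → c — 4 edges from the root.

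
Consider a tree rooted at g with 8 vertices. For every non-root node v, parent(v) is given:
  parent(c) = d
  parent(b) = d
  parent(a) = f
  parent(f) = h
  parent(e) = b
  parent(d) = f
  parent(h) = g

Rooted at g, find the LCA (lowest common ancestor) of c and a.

f

Path c→root: c d f h g; path a→root: a f h g.
First common node: f.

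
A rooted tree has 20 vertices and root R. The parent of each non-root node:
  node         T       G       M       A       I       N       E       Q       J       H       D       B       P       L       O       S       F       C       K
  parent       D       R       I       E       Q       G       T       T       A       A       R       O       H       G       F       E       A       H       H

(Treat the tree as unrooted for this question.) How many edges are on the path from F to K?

3

The path is F–A–H–K, which has 3 edges.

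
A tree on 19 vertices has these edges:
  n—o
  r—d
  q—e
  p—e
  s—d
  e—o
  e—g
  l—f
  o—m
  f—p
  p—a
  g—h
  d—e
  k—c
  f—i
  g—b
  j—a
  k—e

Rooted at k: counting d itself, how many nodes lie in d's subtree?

Descendants of d (including itself): d, r, s. That's 3.

3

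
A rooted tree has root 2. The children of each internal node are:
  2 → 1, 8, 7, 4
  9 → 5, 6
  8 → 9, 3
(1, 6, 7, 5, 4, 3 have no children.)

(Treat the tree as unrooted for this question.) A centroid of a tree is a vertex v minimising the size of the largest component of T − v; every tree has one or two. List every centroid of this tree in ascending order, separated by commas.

Delete 8: the remaining components have sizes 4, 3, 1. Max 4 ≤ 4, so 8 is a centroid.
No neighbour of 8 does as well, so 8 is the unique centroid.

8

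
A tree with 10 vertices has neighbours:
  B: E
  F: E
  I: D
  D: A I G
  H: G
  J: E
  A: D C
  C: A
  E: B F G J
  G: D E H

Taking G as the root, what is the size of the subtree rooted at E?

The subtree rooted at E contains: E, J, B, F — 4 nodes.

4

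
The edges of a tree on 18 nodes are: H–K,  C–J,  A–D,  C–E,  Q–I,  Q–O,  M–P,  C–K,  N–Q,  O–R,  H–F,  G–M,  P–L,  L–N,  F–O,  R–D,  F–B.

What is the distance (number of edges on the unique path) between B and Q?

The path is B – F – O – Q, which has 3 edges.

3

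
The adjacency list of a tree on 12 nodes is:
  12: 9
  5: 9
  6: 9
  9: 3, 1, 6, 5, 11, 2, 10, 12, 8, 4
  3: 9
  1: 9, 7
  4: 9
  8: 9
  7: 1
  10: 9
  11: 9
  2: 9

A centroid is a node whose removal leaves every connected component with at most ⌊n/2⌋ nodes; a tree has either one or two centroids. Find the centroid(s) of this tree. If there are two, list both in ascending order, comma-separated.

If 9 is removed the pieces have sizes 2, 1, 1, 1, 1, 1, 1, 1, 1, 1, all ≤ ⌊12/2⌋ = 6.
No neighbour of 9 does as well, so 9 is the unique centroid.

9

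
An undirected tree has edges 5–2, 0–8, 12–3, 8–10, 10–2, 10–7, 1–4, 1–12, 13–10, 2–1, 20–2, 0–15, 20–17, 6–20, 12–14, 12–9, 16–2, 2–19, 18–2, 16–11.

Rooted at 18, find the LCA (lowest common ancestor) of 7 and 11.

2

Ancestors of 7 (toward the root): 7, 10, 2, 18.
Ancestors of 11: 11, 16, 2, 18.
The deepest node appearing in both lists is 2.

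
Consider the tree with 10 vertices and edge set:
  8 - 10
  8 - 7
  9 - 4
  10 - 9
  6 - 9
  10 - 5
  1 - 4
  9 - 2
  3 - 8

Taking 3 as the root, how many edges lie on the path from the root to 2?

Climbing from 2 to the root: 2–9–10–8–3. That's 4 steps.

4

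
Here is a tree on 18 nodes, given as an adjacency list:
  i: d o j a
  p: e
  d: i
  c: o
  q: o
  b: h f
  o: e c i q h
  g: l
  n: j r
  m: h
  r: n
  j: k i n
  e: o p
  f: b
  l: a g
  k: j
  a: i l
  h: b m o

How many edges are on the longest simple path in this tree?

BFS from f reaches r last, at distance 7; BFS from r confirms no node is farther.
Path: f–b–h–o–i–j–n–r.

7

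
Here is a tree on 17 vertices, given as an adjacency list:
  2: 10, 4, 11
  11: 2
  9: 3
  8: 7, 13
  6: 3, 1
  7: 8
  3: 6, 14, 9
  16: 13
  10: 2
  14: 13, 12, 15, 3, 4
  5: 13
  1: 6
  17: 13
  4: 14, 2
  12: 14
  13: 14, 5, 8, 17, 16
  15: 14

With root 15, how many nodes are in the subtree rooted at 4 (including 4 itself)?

4

4's subtree: {4, 2, 10, 11}, size 4.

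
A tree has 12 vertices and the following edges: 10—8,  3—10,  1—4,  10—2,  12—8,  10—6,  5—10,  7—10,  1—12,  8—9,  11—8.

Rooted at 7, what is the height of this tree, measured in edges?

5

The longest root-to-leaf path is 7 → 10 → 8 → 12 → 1 → 4 (5 edges).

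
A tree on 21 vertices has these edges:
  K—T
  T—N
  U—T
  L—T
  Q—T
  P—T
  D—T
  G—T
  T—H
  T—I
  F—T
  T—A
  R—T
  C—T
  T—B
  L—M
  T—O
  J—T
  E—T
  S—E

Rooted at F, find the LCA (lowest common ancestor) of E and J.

Path E→root: E T F; path J→root: J T F.
First common node: T.

T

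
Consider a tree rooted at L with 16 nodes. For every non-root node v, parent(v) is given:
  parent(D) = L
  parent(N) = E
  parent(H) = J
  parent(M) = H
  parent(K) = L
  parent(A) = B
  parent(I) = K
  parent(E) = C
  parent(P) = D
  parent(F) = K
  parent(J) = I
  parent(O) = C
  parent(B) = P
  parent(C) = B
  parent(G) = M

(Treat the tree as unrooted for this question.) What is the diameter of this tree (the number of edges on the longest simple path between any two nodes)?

BFS from N reaches G last, at distance 12; BFS from G confirms no node is farther.
Path: N-E-C-B-P-D-L-K-I-J-H-M-G.

12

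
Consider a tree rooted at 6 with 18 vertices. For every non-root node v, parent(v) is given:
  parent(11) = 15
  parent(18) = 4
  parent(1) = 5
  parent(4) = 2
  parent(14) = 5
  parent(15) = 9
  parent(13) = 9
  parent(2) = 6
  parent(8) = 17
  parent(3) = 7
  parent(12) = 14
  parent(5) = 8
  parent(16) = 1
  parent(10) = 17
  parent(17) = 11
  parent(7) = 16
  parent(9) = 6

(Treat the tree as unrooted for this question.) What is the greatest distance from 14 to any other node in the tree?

The node farthest from 14 is 18, via 14-5-8-17-11-15-9-6-2-4-18 — 10 edges.

10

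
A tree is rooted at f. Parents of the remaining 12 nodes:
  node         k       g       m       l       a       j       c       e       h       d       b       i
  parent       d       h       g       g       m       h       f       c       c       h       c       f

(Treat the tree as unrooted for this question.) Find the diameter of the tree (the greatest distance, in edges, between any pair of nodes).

A longest path is i – f – c – h – g – m – a, with 6 edges.

6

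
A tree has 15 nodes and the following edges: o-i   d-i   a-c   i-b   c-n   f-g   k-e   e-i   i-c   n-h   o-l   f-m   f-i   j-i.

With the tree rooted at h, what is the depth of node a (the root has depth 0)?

3

Climbing from a to the root: a–c–n–h. That's 3 steps.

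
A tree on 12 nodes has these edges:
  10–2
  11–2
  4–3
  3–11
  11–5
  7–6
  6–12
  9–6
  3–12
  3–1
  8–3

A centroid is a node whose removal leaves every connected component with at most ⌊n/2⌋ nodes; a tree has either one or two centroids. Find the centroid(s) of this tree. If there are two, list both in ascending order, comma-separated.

3

Removing 3 splits the tree into components of sizes 4, 4, 1, 1, 1; the largest is 4 ≤ ⌊12/2⌋ = 6.
No neighbour of 3 does as well, so 3 is the unique centroid.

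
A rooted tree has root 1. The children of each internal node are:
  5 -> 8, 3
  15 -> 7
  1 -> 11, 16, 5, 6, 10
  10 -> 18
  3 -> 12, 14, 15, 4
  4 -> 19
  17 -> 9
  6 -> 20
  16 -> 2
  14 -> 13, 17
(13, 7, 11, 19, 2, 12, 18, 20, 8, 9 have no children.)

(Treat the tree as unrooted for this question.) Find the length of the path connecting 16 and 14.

4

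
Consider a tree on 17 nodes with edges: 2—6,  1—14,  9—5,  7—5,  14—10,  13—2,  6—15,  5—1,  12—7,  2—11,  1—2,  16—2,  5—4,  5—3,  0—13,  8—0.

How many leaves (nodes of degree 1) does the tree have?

9

The leaves are 3, 4, 8, 9, 10, 11, 12, 15, 16.
That is 9 leaves.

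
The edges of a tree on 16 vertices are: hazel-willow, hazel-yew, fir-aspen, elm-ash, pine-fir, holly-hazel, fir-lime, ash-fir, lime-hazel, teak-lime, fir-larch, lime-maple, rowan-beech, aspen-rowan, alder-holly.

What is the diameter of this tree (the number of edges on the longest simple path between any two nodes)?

7

Starting from alder, a farthest node is beech at distance 7.
One longest path: alder–holly–hazel–lime–fir–aspen–rowan–beech.
So the diameter is 7.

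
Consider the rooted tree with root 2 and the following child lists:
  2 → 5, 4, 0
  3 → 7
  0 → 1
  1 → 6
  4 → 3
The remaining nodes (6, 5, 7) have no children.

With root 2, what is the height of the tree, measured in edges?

A deepest node is 7, reached by 2 – 4 – 3 – 7.
That path has 3 edges, so the height is 3.

3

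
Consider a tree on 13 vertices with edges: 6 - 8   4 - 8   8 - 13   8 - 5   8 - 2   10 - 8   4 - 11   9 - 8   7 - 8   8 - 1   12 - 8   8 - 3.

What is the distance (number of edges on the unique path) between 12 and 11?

3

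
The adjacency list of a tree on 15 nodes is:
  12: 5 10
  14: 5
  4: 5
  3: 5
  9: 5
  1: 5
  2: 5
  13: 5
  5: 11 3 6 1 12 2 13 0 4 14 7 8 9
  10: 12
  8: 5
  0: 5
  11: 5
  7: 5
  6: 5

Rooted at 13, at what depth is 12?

2

13 → 5 → 12 — 2 edges.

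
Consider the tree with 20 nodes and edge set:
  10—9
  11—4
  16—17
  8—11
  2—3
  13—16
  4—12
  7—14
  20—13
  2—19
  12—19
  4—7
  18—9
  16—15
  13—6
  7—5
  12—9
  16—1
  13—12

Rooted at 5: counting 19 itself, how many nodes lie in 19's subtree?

The subtree rooted at 19 contains: 19, 2, 3 — 3 nodes.

3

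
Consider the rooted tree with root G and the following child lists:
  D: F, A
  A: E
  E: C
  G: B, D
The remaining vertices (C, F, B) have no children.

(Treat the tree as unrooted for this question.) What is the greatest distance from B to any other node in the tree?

5

A farthest node from B is C.
The path B-G-D-A-E-C has 5 edges.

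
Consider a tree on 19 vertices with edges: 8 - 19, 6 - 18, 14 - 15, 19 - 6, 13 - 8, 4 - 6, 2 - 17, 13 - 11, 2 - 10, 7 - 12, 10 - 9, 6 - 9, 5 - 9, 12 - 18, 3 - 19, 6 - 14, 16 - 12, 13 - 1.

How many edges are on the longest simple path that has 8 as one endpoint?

6

Distances from 8 peak at 6, attained at 17.
8–19–6–9–10–2–17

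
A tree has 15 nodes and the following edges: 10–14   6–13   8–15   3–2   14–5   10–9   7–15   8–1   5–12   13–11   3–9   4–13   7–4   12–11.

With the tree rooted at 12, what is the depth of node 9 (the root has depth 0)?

4

Path from 12 to 9: 12–5–14–10–9, which has 4 edges.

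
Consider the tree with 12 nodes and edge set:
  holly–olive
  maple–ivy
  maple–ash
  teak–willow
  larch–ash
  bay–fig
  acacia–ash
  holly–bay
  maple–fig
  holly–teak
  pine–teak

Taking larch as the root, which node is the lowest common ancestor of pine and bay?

bay

Ancestors of pine (toward the root): pine, teak, holly, bay, fig, maple, ash, larch.
Ancestors of bay: bay, fig, maple, ash, larch.
The deepest node appearing in both lists is bay.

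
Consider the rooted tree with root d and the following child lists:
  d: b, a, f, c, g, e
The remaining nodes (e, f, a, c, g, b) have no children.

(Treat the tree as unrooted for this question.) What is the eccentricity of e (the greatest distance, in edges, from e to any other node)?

A farthest node from e is b (f, c, g, a also at distance 2).
The path e-d-b has 2 edges.

2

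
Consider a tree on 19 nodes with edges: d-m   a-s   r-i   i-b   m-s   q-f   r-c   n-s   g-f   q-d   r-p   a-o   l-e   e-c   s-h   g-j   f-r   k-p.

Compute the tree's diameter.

A longest path is o-a-s-m-d-q-f-r-c-e-l, with 10 edges.

10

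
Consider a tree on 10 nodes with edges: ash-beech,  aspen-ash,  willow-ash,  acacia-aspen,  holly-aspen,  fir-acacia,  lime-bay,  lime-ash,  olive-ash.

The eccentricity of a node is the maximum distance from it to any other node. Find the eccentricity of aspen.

3

Distances from aspen peak at 3, attained at bay.
aspen–ash–lime–bay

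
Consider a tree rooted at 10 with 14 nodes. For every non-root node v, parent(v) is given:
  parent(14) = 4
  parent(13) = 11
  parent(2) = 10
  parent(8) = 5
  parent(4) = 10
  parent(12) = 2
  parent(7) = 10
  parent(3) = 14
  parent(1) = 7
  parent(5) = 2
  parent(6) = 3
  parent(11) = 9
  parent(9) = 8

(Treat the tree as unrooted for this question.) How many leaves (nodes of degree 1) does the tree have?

4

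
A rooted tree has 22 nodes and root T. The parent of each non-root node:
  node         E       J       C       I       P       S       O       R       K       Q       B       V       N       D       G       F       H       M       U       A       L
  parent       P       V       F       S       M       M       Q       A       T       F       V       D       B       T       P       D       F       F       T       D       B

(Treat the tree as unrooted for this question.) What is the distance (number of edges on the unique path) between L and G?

L–B–V–D–F–M–P–G: 7 edges.

7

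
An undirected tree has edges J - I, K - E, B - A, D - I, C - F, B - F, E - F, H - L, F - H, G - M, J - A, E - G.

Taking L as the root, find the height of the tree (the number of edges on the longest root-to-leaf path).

D sits deepest: L → H → F → B → A → J → I → D — 7 edges from the root.

7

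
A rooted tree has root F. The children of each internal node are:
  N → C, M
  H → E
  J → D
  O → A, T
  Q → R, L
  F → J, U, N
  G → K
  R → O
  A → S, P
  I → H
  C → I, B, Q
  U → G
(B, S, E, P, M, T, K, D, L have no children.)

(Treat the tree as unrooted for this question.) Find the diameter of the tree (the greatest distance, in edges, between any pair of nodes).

BFS from K reaches P last, at distance 10; BFS from P confirms no node is farther.
Path: K - G - U - F - N - C - Q - R - O - A - P.

10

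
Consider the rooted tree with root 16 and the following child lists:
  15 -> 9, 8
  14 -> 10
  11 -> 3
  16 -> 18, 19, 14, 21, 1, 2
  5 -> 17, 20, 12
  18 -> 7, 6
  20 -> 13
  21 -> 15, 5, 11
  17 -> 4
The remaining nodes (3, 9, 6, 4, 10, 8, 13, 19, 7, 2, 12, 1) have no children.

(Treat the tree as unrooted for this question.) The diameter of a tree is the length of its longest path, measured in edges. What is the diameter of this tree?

Starting from 6, a farthest node is 4 at distance 6.
One longest path: 6–18–16–21–5–17–4.
So the diameter is 6.

6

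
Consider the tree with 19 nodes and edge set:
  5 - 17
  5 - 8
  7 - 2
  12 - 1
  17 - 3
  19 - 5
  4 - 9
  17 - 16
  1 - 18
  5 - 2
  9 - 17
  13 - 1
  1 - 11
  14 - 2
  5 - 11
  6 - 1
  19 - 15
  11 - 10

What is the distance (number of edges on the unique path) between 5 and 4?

3

Walking from 5: 5 – 17 – 9 – 4. Length 3.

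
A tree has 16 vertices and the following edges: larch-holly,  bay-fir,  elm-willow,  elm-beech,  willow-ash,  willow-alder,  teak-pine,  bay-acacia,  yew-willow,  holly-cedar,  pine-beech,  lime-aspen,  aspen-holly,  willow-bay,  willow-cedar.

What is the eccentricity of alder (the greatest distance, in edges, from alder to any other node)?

A farthest node from alder is lime (teak also at distance 5).
The path alder – willow – cedar – holly – aspen – lime has 5 edges.

5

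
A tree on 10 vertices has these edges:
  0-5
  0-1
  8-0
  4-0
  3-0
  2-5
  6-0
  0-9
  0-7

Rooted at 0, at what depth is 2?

2

Climbing from 2 to the root: 2 – 5 – 0. That's 2 steps.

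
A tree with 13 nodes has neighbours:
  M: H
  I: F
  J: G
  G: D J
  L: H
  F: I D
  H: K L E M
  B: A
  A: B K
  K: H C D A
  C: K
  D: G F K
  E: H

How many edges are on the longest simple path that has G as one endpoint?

A farthest node from G is M (B, E, L also at distance 4).
The path G-D-K-H-M has 4 edges.

4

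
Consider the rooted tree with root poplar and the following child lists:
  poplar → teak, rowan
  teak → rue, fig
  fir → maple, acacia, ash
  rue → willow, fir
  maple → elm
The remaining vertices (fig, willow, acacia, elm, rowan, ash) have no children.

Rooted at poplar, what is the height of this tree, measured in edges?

5

A deepest node is elm, reached by poplar-teak-rue-fir-maple-elm.
That path has 5 edges, so the height is 5.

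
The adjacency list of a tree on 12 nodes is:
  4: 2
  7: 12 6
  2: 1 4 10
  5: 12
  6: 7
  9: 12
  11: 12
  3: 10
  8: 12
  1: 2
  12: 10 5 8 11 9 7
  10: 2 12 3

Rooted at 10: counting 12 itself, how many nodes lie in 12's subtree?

Descendants of 12 (including itself): 12, 11, 5, 7, 9, 8, 6. That's 7.

7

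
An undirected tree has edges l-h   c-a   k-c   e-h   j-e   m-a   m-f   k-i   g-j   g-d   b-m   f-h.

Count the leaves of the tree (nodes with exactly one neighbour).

The leaves are b, d, i, l.
That is 4 leaves.

4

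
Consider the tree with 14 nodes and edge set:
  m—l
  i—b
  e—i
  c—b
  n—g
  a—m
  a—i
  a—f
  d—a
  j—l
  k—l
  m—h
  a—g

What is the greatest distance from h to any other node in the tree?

A farthest node from h is c.
The path h – m – a – i – b – c has 5 edges.

5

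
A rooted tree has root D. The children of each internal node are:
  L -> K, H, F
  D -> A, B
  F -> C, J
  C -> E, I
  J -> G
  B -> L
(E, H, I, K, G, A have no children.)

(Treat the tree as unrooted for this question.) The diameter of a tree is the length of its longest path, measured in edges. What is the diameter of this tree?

6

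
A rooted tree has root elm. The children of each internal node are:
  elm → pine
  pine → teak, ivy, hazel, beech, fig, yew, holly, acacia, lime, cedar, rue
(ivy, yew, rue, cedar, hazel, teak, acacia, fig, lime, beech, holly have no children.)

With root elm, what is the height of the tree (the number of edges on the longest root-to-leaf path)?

2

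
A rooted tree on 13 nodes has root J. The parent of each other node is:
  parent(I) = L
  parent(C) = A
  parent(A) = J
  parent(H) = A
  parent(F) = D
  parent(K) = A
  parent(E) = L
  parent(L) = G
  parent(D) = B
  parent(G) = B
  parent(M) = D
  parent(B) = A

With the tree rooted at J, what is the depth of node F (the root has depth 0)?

Path from J to F: J → A → B → D → F, which has 4 edges.

4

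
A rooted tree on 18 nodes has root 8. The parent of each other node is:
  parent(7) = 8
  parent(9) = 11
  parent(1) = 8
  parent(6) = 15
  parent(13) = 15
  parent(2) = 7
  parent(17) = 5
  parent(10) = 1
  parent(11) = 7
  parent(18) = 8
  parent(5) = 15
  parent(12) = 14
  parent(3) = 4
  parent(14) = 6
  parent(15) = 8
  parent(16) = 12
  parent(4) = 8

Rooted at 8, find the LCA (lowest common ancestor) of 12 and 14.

12's ancestor chain is 12, 14, 6, 15, 8 and 14's is 14, 6, 15, 8; they first meet at 14.

14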